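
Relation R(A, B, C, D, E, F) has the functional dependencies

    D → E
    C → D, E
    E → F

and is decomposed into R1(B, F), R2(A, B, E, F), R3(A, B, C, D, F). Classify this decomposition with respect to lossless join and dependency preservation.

Lossless test (chase): applying each FD to every pair of rows produces no changes in the tableau, so no row becomes fully distinguished — the join is lossy.
Dependency preservation: the restricted closure of {D} across the fragments never reaches {E}, so D → E cannot be enforced without a join — not preserved.

lossy and not dependency-preserving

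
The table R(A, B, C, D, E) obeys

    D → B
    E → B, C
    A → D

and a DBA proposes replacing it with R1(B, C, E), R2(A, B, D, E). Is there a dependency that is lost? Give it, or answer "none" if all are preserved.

none

D → B lies within R2.
E → B, C lies within R1.
A → D lies within R2.
Every dependency is enforceable on the fragments, so the decomposition is dependency-preserving.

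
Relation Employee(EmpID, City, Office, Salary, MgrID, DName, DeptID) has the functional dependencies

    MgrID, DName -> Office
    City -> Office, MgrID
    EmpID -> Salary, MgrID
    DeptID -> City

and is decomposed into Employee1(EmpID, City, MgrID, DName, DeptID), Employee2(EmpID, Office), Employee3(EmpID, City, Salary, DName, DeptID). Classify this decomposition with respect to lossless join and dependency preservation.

lossy and not dependency-preserving

Lossless test (chase): Rows 1 and 3 agree on City; apply City→Office, MgrID and equate their Office, MgrID entries. Rows 1 and 2 agree on EmpID; apply EmpID→Salary, MgrID and equate their Salary, MgrID entries. Rows 1 and 3 agree on EmpID; apply EmpID→Salary, MgrID and equate their Salary, MgrID entries. No row becomes fully distinguished — the join is lossy.
Dependency preservation: the restricted closure of {MgrID, DName} across the fragments never reaches {Office}, so MgrID, DName → Office cannot be enforced without a join — not preserved.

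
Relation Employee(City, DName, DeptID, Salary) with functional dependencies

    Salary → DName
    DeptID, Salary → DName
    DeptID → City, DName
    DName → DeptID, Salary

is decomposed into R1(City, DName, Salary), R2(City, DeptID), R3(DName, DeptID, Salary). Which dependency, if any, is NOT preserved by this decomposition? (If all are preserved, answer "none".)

Salary → DName lies within R1.
DeptID, Salary → DName lies within R3.
DeptID → City, DName: restricted closure across fragments reaches City, DName.
DName → DeptID, Salary lies within R3.
Every dependency is enforceable on the fragments, so the decomposition is dependency-preserving.

none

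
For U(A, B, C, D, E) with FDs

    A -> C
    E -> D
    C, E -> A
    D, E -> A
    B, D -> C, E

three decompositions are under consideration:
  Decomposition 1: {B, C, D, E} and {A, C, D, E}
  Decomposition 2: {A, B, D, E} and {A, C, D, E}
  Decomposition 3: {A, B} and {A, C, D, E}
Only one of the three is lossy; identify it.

Decomposition 3

Decomposition 1: common = {C, D, E}, closure = {A, C, D, E} → lossless.
Decomposition 2: common = {A, D, E}, closure = {A, C, D, E} → lossless.
Decomposition 3: common = {A}, closure = {A, C} → lossy.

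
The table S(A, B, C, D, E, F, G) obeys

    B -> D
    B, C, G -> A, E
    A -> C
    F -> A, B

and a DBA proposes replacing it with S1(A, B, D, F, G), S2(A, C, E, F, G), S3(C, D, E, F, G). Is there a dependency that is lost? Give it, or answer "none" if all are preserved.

Check B, C, G → A, E: no single fragment contains all of {A, B, C, E, G}, and the restricted closure of {B, C, G} across the fragments never reaches {A, E}.
B → D is preserved.
A → C is preserved.
F → A, B is preserved.

B, C, G -> A, E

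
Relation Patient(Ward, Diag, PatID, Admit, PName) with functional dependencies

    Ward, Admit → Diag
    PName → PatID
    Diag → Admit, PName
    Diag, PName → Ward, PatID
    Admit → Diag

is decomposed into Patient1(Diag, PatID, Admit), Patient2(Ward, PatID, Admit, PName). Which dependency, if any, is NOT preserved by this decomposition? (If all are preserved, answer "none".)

Ward, Admit → Diag: restricted closure across fragments reaches Diag.
PName → PatID lies within Patient2.
Diag → Admit, PName: restricted closure across fragments reaches Admit, PName.
Diag, PName → Ward, PatID: restricted closure across fragments reaches Ward, PatID.
Admit → Diag lies within Patient1.
Every dependency is enforceable on the fragments, so the decomposition is dependency-preserving.

none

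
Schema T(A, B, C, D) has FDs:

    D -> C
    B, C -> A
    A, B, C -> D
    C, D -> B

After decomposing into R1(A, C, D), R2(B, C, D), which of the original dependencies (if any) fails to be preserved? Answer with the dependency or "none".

none

D → C lies within R1.
B, C → A: restricted closure across fragments reaches A.
A, B, C → D: restricted closure across fragments reaches D.
C, D → B lies within R2.
Every dependency is enforceable on the fragments, so the decomposition is dependency-preserving.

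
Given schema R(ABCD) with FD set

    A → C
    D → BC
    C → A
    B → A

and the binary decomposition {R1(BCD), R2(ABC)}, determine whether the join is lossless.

Common attributes: R1 ∩ R2 = {BC}.
Closure of {BC}: C → A applies, adding A. So (BC)⁺ = {ABC}.
This closure contains every attribute of R2, so R1 ∩ R2 → R2. The join is lossless.

Yes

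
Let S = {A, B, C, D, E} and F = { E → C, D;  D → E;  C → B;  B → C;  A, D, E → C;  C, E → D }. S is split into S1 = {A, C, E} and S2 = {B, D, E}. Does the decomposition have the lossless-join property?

Common attributes: S1 ∩ S2 = {E}.
Closure of {E}: E → C, D applies, adding C, D; C → B applies, adding B. So (E)⁺ = {B, C, D, E}.
This closure contains every attribute of S2, so S1 ∩ S2 → S2. The join is lossless.

Yes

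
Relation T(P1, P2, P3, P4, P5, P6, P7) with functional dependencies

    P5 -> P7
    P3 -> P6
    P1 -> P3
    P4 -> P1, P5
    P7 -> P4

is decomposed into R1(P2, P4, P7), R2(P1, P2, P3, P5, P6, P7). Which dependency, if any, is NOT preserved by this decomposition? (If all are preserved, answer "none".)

P5 → P7 lies within R2.
P3 → P6 lies within R2.
P1 → P3 lies within R2.
P4 → P1, P5: restricted closure across fragments reaches P1, P5.
P7 → P4 lies within R1.
Every dependency is enforceable on the fragments, so the decomposition is dependency-preserving.

none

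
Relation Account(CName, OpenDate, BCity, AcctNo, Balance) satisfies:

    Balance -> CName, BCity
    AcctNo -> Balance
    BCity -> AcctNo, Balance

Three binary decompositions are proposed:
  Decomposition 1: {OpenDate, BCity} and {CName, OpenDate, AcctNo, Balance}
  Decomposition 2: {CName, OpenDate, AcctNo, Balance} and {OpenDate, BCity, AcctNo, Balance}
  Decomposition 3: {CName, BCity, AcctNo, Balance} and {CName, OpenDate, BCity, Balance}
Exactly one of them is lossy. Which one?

Decomposition 1

Decomposition 1: common = {OpenDate}, closure = {OpenDate} → lossy.
Decomposition 2: common = {OpenDate, AcctNo, Balance}, closure = {CName, OpenDate, BCity, AcctNo, Balance} → lossless.
Decomposition 3: common = {CName, BCity, Balance}, closure = {CName, BCity, AcctNo, Balance} → lossless.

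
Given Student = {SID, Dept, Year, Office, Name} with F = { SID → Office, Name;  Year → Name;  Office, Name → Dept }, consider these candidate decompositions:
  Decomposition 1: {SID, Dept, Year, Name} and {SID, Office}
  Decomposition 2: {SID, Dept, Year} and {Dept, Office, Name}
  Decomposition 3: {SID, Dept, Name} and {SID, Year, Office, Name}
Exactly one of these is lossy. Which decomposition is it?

Decomposition 1: common = {SID}, closure = {SID, Dept, Office, Name} → lossless.
Decomposition 2: common = {Dept}, closure = {Dept} → lossy.
Decomposition 3: common = {SID, Name}, closure = {SID, Dept, Office, Name} → lossless.

Decomposition 2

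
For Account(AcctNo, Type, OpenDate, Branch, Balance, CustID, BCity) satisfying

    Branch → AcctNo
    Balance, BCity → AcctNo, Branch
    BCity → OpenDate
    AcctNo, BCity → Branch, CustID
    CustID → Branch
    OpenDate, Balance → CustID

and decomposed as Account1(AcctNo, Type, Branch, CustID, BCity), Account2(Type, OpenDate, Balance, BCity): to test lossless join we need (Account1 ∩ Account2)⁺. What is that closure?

Type, OpenDate, BCity

Account1 ∩ Account2 = {Type, BCity}.
BCity → OpenDate applies, adding OpenDate
Closure: {Type, OpenDate, BCity}.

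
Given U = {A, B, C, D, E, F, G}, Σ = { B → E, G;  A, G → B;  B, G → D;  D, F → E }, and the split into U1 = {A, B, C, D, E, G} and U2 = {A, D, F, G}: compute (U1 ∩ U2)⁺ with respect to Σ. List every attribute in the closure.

A, B, D, E, G

U1 ∩ U2 = {A, D, G}.
A, G → B applies, adding B
B → E, G applies, adding E
Closure: {A, B, D, E, G}.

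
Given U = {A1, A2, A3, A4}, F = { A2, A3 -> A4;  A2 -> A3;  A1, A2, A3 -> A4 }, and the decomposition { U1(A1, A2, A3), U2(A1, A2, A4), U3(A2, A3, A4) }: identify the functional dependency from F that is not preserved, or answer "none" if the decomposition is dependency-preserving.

A2, A3 → A4 lies within U3.
A2 → A3 lies within U1.
A1, A2, A3 → A4: restricted closure across fragments reaches A4.
Every dependency is enforceable on the fragments, so the decomposition is dependency-preserving.

none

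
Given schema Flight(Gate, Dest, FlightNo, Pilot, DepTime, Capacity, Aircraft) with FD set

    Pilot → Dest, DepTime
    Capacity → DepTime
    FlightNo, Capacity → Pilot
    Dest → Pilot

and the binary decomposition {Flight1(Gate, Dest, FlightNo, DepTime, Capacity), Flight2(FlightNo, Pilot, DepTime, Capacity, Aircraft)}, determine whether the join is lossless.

Common attributes: Flight1 ∩ Flight2 = {FlightNo, DepTime, Capacity}.
Closure of {FlightNo, DepTime, Capacity}: FlightNo, Capacity → Pilot applies, adding Pilot; Pilot → Dest, DepTime applies, adding Dest. So (FlightNo, DepTime, Capacity)⁺ = {Dest, FlightNo, Pilot, DepTime, Capacity}.
The closure contains neither all of Flight1 = {Gate, Dest, FlightNo, DepTime, Capacity} nor all of Flight2 = {FlightNo, Pilot, DepTime, Capacity, Aircraft}, so the common attributes are not a superkey of either fragment. The join is lossy.

No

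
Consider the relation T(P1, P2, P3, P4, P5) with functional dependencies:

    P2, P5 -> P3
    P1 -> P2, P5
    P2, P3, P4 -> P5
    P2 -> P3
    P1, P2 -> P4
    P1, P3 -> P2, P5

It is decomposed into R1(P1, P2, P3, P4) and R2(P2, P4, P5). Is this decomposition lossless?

Yes

Common attributes: R1 ∩ R2 = {P2, P4}.
Closure of {P2, P4}: P2 → P3 applies, adding P3; P2, P3, P4 → P5 applies, adding P5. So (P2, P4)⁺ = {P2, P3, P4, P5}.
This closure contains every attribute of R2, so R1 ∩ R2 → R2. The join is lossless.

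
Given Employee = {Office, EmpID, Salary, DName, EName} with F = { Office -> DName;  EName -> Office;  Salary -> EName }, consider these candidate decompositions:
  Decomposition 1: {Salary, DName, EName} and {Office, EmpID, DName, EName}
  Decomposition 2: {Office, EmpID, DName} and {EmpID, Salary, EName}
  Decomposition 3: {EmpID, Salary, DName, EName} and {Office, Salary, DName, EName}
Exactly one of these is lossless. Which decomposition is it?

Decomposition 3

Decomposition 1: common = {DName, EName}, closure = {Office, DName, EName} → lossy.
Decomposition 2: common = {EmpID}, closure = {EmpID} → lossy.
Decomposition 3: common = {Salary, DName, EName}, closure = {Office, Salary, DName, EName} → lossless.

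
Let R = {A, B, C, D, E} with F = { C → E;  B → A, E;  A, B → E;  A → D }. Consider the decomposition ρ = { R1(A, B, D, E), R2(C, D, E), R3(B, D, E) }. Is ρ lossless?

Chase test. Columns are A, B, C, D, E; row i has aⱼ where attribute j ∈ Ri, else bᵢⱼ.
Initial tableau (one row per fragment):
  row 1: a1 a2 b13 a4 a5
  row 2: b21 b22 a3 a4 a5
  row 3: b31 a2 b33 a4 a5
Rows 1 and 3 agree on B; apply B→A, E and equate their A, E entries.
No row becomes fully distinguished — the join is lossy.

No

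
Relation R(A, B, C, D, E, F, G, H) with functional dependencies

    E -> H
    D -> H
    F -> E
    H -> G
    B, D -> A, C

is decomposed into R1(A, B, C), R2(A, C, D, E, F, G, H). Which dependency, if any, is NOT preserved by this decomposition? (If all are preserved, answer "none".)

B, D -> A, C

Check B, D → A, C: no single fragment contains all of {A, B, C, D}, and the restricted closure of {B, D} across the fragments never reaches {A, C}.
E → H is preserved.
D → H is preserved.
F → E is preserved.
H → G is preserved.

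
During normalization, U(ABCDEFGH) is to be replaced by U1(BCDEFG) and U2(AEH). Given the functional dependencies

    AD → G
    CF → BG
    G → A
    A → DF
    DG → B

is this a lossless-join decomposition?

No

Common attributes: U1 ∩ U2 = {E}.
No dependency enlarges {E}, so (E)⁺ = {E}.
The closure contains neither all of U1 = {BCDEFG} nor all of U2 = {AEH}, so the common attributes are not a superkey of either fragment. The join is lossy.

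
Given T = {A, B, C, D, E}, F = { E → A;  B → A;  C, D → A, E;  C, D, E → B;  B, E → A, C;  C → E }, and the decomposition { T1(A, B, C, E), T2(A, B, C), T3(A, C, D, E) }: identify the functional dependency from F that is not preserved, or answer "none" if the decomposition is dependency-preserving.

Check C, D, E → B: no single fragment contains all of {B, C, D, E}, and the restricted closure of {C, D, E} across the fragments never reaches {B}.
E → A is preserved.
B → A is preserved.
C, D → A, E is preserved.
B, E → A, C is preserved.
C → E is preserved.

C, D, E → B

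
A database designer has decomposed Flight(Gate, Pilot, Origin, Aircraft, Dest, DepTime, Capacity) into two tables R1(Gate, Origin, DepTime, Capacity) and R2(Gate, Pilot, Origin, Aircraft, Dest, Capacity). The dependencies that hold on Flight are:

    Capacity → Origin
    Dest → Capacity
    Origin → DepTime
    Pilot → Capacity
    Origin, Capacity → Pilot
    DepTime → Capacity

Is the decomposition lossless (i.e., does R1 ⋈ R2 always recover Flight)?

Common attributes: R1 ∩ R2 = {Gate, Origin, Capacity}.
Closure of {Gate, Origin, Capacity}: Origin → DepTime applies, adding DepTime; Origin, Capacity → Pilot applies, adding Pilot. So (Gate, Origin, Capacity)⁺ = {Gate, Pilot, Origin, DepTime, Capacity}.
This closure contains every attribute of R1, so R1 ∩ R2 → R1. The join is lossless.

Yes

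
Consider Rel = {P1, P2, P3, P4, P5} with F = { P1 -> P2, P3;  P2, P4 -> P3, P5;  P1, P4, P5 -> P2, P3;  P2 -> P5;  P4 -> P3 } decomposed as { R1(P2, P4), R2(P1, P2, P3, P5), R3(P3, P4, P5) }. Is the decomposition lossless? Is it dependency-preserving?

lossy but dependency-preserving

Lossless test (chase): Rows 1 and 2 agree on P2; apply P2→P5 and equate their P5 entries. Rows 1 and 3 agree on P4; apply P4→P3 and equate their P3 entries. No row becomes fully distinguished — the join is lossy.
Dependency preservation: P2, P4 → P3, P5; P1, P4, P5 → P2, P3 are not contained in any single fragment, but the restricted closure of each left-hand side across the fragments still reaches the right-hand side; the remaining FDs each lie inside some fragment. All dependencies are preserved.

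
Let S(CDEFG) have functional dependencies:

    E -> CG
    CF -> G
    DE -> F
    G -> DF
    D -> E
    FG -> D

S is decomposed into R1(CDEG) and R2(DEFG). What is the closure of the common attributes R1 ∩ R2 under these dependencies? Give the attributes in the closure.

CDEFG

R1 ∩ R2 = {DEG}.
E → CG applies, adding C
DE → F applies, adding F
Closure: {CDEFG}.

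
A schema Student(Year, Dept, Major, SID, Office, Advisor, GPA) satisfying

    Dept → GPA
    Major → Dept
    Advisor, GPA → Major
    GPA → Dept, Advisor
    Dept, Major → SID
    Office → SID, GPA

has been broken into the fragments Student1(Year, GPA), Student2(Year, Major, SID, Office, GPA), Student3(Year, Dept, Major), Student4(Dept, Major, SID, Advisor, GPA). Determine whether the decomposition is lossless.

Chase test. Columns are Year, Dept, Major, SID, Office, Advisor, GPA; row i has aⱼ where attribute j ∈ Studenti, else bᵢⱼ.
Initial tableau (one row per fragment):
  row 1: a1 b12 b13 b14 b15 b16 a7
  row 2: a1 b22 a3 a4 a5 b26 a7
  row 3: a1 a2 a3 b34 b35 b36 b37
  row 4: b41 a2 a3 a4 b45 a6 a7
Rows 3 and 4 agree on Dept; apply Dept→GPA and equate their GPA entries.
Rows 2 and 3 agree on Major; apply Major→Dept and equate their Dept entries.
Rows 1 and 2 agree on GPA; apply GPA→Dept, Advisor and equate their Dept, Advisor entries.
Rows 1 and 3 agree on GPA; apply GPA→Dept, Advisor and equate their Dept, Advisor entries.
Rows 1 and 4 agree on GPA; apply GPA→Dept, Advisor and equate their Dept, Advisor entries.
Rows 2 and 3 agree on Dept, Major; apply Dept, Major→SID and equate their SID entries.
Rows 1 and 2 agree on Advisor, GPA; apply Advisor, GPA→Major and equate their Major entries.
Rows 1 and 2 agree on Dept, Major; apply Dept, Major→SID and equate their SID entries.
Row 2 is now all distinguished symbols — the join is lossless.

Yes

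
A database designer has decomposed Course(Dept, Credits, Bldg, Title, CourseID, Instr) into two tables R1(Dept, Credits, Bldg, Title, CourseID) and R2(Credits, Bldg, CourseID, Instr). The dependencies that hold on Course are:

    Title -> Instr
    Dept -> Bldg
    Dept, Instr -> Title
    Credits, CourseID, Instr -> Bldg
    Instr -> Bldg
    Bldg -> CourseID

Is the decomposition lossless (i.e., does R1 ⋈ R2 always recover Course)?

Common attributes: R1 ∩ R2 = {Credits, Bldg, CourseID}.
No dependency enlarges {Credits, Bldg, CourseID}, so (Credits, Bldg, CourseID)⁺ = {Credits, Bldg, CourseID}.
The closure contains neither all of R1 = {Dept, Credits, Bldg, Title, CourseID} nor all of R2 = {Credits, Bldg, CourseID, Instr}, so the common attributes are not a superkey of either fragment. The join is lossy.

No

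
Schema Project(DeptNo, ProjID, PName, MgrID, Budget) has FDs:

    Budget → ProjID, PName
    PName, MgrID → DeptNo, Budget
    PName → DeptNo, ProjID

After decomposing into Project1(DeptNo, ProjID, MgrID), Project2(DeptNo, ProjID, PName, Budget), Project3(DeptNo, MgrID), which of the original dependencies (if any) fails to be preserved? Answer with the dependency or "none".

Check PName, MgrID → DeptNo, Budget: no single fragment contains all of {DeptNo, PName, MgrID, Budget}, and the restricted closure of {PName, MgrID} across the fragments never reaches {DeptNo, Budget}.
Budget → ProjID, PName is preserved.
PName → DeptNo, ProjID is preserved.

PName, MgrID → DeptNo, Budget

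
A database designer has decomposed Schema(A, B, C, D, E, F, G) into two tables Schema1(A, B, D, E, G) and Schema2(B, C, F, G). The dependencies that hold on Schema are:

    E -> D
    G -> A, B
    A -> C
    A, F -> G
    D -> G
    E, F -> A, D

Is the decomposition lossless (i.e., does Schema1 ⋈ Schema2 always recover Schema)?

No

Common attributes: Schema1 ∩ Schema2 = {B, G}.
Closure of {B, G}: G → A, B applies, adding A; A → C applies, adding C. So (B, G)⁺ = {A, B, C, G}.
The closure contains neither all of Schema1 = {A, B, D, E, G} nor all of Schema2 = {B, C, F, G}, so the common attributes are not a superkey of either fragment. The join is lossy.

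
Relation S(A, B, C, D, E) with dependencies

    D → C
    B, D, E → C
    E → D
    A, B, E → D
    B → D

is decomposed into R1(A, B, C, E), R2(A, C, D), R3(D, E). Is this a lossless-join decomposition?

Yes

Chase test. Columns are A, B, C, D, E; row i has aⱼ where attribute j ∈ Ri, else bᵢⱼ.
Initial tableau (one row per fragment):
  row 1: a1 a2 a3 b14 a5
  row 2: a1 b22 a3 a4 b25
  row 3: b31 b32 b33 a4 a5
Rows 2 and 3 agree on D; apply D→C and equate their C entries.
Rows 1 and 3 agree on E; apply E→D and equate their D entries.
Row 1 is now all distinguished symbols — the join is lossless.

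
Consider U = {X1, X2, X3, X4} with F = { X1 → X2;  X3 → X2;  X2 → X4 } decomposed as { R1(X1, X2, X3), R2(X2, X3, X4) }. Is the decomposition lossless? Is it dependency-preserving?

lossless and dependency-preserving

Lossless test: (X2, X3)⁺ = {X2, X3, X4}, which contains all of one fragment — lossless.
Dependency preservation: every FD's attributes lie within a single fragment, so each can be enforced locally — preserved.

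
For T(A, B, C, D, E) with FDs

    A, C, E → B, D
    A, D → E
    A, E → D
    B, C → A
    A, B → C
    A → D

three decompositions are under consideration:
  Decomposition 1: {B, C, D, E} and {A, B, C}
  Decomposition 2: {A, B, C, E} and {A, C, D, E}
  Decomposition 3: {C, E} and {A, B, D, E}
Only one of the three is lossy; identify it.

Decomposition 3

Decomposition 1: common = {B, C}, closure = {A, B, C, D, E} → lossless.
Decomposition 2: common = {A, C, E}, closure = {A, B, C, D, E} → lossless.
Decomposition 3: common = {E}, closure = {E} → lossy.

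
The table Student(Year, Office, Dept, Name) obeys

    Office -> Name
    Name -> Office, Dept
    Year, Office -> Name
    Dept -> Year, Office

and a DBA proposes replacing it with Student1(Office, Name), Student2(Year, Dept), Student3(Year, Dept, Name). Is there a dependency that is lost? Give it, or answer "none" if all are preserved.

none

Office → Name lies within Student1.
Name → Office, Dept: restricted closure across fragments reaches Office, Dept.
Year, Office → Name: restricted closure across fragments reaches Name.
Dept → Year, Office: restricted closure across fragments reaches Year, Office.
Every dependency is enforceable on the fragments, so the decomposition is dependency-preserving.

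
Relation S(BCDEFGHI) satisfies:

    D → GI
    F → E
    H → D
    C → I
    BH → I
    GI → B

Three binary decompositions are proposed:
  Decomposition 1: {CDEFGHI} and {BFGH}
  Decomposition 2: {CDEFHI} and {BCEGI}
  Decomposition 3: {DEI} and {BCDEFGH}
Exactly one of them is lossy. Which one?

Decomposition 1: common = {FGH}, closure = {BDEFGHI} → lossless.
Decomposition 2: common = {CEI}, closure = {CEI} → lossy.
Decomposition 3: common = {DE}, closure = {BDEGI} → lossless.

Decomposition 2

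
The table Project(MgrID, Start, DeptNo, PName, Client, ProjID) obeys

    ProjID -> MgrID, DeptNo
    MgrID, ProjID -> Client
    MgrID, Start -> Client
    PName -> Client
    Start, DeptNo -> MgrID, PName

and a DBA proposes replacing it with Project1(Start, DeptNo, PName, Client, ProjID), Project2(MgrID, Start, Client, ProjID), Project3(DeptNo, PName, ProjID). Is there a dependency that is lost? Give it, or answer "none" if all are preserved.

Start, DeptNo -> MgrID, PName

Check Start, DeptNo → MgrID, PName: no single fragment contains all of {MgrID, Start, DeptNo, PName}, and the restricted closure of {Start, DeptNo} across the fragments never reaches {MgrID, PName}.
ProjID → MgrID, DeptNo is preserved.
MgrID, ProjID → Client is preserved.
MgrID, Start → Client is preserved.
PName → Client is preserved.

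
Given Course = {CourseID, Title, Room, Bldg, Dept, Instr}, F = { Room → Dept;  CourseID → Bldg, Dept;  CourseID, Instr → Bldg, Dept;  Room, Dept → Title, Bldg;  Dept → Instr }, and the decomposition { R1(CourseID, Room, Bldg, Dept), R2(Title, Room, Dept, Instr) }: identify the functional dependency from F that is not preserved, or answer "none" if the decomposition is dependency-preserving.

none

Room → Dept lies within R1.
CourseID → Bldg, Dept lies within R1.
CourseID, Instr → Bldg, Dept: restricted closure across fragments reaches Bldg, Dept.
Room, Dept → Title, Bldg: restricted closure across fragments reaches Title, Bldg.
Dept → Instr lies within R2.
Every dependency is enforceable on the fragments, so the decomposition is dependency-preserving.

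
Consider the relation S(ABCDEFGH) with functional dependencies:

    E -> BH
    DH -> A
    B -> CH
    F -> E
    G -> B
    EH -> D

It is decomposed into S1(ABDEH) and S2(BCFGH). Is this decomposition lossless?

No

Common attributes: S1 ∩ S2 = {BH}.
Closure of {BH}: B → CH applies, adding C. So (BH)⁺ = {BCH}.
The closure contains neither all of S1 = {ABDEH} nor all of S2 = {BCFGH}, so the common attributes are not a superkey of either fragment. The join is lossy.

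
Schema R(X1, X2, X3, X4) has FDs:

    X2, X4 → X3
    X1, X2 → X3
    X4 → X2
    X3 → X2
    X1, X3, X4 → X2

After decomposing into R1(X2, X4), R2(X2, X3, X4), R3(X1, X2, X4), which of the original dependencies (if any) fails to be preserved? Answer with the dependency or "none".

Check X1, X2 → X3: no single fragment contains all of {X1, X2, X3}, and the restricted closure of {X1, X2} across the fragments never reaches {X3}.
X2, X4 → X3 is preserved.
X4 → X2 is preserved.
X3 → X2 is preserved.
X1, X3, X4 → X2 is preserved.

X1, X2 → X3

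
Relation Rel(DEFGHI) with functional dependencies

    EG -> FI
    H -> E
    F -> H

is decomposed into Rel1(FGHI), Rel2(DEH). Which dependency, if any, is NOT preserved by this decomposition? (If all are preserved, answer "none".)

EG -> FI

Check EG → FI: no single fragment contains all of {EFGI}, and the restricted closure of {EG} across the fragments never reaches {FI}.
H → E is preserved.
F → H is preserved.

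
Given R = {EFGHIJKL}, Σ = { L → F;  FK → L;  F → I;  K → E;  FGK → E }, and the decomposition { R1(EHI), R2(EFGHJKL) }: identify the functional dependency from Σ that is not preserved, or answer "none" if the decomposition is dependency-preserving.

F → I

Check F → I: no single fragment contains all of {FI}, and the restricted closure of {F} across the fragments never reaches {I}.
L → F is preserved.
FK → L is preserved.
K → E is preserved.
FGK → E is preserved.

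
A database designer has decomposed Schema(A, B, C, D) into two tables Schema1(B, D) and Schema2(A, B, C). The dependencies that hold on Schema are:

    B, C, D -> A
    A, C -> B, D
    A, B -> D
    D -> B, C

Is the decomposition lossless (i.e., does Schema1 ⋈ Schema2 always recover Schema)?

Common attributes: Schema1 ∩ Schema2 = {B}.
No dependency enlarges {B}, so (B)⁺ = {B}.
The closure contains neither all of Schema1 = {B, D} nor all of Schema2 = {A, B, C}, so the common attributes are not a superkey of either fragment. The join is lossy.

No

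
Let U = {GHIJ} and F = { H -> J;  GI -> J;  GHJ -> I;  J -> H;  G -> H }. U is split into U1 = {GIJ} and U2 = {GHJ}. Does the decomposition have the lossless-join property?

Common attributes: U1 ∩ U2 = {GJ}.
Closure of {GJ}: J → H applies, adding H; GHJ → I applies, adding I. So (GJ)⁺ = {GHIJ}.
This closure contains every attribute of U1, so U1 ∩ U2 → U1. The join is lossless.

Yes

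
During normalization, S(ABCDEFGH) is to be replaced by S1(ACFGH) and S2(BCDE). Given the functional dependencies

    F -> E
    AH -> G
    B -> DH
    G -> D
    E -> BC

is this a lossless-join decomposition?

Common attributes: S1 ∩ S2 = {C}.
No dependency enlarges {C}, so (C)⁺ = {C}.
The closure contains neither all of S1 = {ACFGH} nor all of S2 = {BCDE}, so the common attributes are not a superkey of either fragment. The join is lossy.

No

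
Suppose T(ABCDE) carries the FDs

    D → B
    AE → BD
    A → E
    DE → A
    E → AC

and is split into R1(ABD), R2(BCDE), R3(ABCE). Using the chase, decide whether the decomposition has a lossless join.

Chase test. Columns are ABCDE; row i has aⱼ where attribute j ∈ Ri, else bᵢⱼ.
Initial tableau (one row per fragment):
  row 1: a1 a2 b13 a4 b15
  row 2: b21 a2 a3 a4 a5
  row 3: a1 a2 a3 b34 a5
Rows 1 and 3 agree on A; apply A→E and equate their E entries.
Rows 1 and 2 agree on DE; apply DE→A and equate their A entries.
Rows 1 and 2 agree on E; apply E→AC and equate their AC entries.
Rows 1 and 3 agree on AE; apply AE→BD and equate their BD entries.
Row 1 is now all distinguished symbols — the join is lossless.

Yes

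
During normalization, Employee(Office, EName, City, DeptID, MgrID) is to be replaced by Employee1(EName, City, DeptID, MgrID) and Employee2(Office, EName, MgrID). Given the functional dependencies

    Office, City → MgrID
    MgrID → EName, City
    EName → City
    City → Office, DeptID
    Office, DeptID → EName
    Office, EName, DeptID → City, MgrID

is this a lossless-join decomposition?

Common attributes: Employee1 ∩ Employee2 = {EName, MgrID}.
Closure of {EName, MgrID}: MgrID → EName, City applies, adding City; City → Office, DeptID applies, adding Office, DeptID. So (EName, MgrID)⁺ = {Office, EName, City, DeptID, MgrID}.
This closure contains every attribute of Employee1, so Employee1 ∩ Employee2 → Employee1. The join is lossless.

Yes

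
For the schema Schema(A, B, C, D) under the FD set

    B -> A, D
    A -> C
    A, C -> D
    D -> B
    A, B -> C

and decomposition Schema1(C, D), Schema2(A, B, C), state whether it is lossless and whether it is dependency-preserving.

Lossless test: (C)⁺ = {C}, which is a superkey of neither fragment — lossy.
Dependency preservation: the restricted closure of {B} across the fragments never reaches {A, D}, so B → A, D cannot be enforced without a join — not preserved.

lossy and not dependency-preserving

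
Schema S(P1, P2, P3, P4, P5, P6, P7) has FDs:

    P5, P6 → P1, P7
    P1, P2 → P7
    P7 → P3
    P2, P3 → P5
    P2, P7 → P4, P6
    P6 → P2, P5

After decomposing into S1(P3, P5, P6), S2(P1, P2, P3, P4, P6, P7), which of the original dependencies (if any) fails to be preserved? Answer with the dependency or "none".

P2, P3 → P5

Check P2, P3 → P5: no single fragment contains all of {P2, P3, P5}, and the restricted closure of {P2, P3} across the fragments never reaches {P5}.
P5, P6 → P1, P7 is preserved.
P1, P2 → P7 is preserved.
P7 → P3 is preserved.
P2, P7 → P4, P6 is preserved.
P6 → P2, P5 is preserved.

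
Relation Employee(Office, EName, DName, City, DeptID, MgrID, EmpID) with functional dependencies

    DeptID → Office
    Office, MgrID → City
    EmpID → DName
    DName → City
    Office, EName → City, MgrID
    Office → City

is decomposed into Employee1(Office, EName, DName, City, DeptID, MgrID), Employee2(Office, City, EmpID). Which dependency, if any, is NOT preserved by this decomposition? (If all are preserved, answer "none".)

EmpID → DName

Check EmpID → DName: no single fragment contains all of {DName, EmpID}, and the restricted closure of {EmpID} across the fragments never reaches {DName}.
DeptID → Office is preserved.
Office, MgrID → City is preserved.
DName → City is preserved.
Office, EName → City, MgrID is preserved.
Office → City is preserved.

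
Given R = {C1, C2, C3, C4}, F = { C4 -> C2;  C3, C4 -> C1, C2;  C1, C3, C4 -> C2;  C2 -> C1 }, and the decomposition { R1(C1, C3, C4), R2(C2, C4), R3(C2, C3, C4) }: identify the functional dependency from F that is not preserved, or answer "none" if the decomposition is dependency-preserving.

C2 -> C1

Check C2 → C1: no single fragment contains all of {C1, C2}, and the restricted closure of {C2} across the fragments never reaches {C1}.
C4 → C2 is preserved.
C3, C4 → C1, C2 is preserved.
C1, C3, C4 → C2 is preserved.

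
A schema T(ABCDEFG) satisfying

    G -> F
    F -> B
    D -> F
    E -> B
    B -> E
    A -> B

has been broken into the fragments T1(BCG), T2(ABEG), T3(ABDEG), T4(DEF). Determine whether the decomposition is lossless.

No

Chase test. Columns are ABCDEFG; row i has aⱼ where attribute j ∈ Ti, else bᵢⱼ.
Initial tableau (one row per fragment):
  row 1: b11 a2 a3 b14 b15 b16 a7
  row 2: a1 a2 b23 b24 a5 b26 a7
  row 3: a1 a2 b33 a4 a5 b36 a7
  row 4: b41 b42 b43 a4 a5 a6 b47
Rows 1 and 2 agree on G; apply G→F and equate their F entries.
Rows 1 and 3 agree on G; apply G→F and equate their F entries.
Rows 3 and 4 agree on D; apply D→F and equate their F entries.
Rows 2 and 4 agree on E; apply E→B and equate their B entries.
Rows 1 and 2 agree on B; apply B→E and equate their E entries.
No row becomes fully distinguished — the join is lossy.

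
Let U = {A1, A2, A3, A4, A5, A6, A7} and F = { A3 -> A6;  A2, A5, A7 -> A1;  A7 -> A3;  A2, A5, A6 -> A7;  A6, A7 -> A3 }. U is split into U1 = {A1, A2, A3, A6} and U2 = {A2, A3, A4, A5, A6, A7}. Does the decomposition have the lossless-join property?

Common attributes: U1 ∩ U2 = {A2, A3, A6}.
No dependency enlarges {A2, A3, A6}, so (A2, A3, A6)⁺ = {A2, A3, A6}.
The closure contains neither all of U1 = {A1, A2, A3, A6} nor all of U2 = {A2, A3, A4, A5, A6, A7}, so the common attributes are not a superkey of either fragment. The join is lossy.

No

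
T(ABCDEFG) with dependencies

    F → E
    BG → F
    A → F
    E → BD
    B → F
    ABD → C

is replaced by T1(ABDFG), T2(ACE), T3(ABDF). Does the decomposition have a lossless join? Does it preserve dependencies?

lossless but not dependency-preserving

Lossless test (chase): Rows 1 and 3 agree on F; apply F→E and equate their E entries. Rows 1 and 2 agree on A; apply A→F and equate their F entries. Rows 1 and 3 agree on ABD; apply ABD→C and equate their C entries. Rows 1 and 2 agree on F; apply F→E and equate their E entries. Rows 1 and 2 agree on E; apply E→BD and equate their BD entries. Rows 1 and 2 agree on ABD; apply ABD→C and equate their C entries. Row 1 is now all distinguished symbols — the join is lossless.
Dependency preservation: the restricted closure of {F} across the fragments never reaches {E}, so F → E cannot be enforced without a join — not preserved.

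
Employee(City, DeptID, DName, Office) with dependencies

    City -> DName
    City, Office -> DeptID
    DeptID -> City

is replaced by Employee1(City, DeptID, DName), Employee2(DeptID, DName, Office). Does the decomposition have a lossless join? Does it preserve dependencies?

Lossless test: (DeptID, DName)⁺ = {City, DeptID, DName}, which contains all of one fragment — lossless.
Dependency preservation: the restricted closure of {City, Office} across the fragments never reaches {DeptID}, so City, Office → DeptID cannot be enforced without a join — not preserved.

lossless but not dependency-preserving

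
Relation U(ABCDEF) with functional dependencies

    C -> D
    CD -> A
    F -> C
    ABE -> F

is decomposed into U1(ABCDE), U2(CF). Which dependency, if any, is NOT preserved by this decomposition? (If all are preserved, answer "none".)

Check ABE → F: no single fragment contains all of {ABEF}, and the restricted closure of {ABE} across the fragments never reaches {F}.
C → D is preserved.
CD → A is preserved.
F → C is preserved.

ABE -> F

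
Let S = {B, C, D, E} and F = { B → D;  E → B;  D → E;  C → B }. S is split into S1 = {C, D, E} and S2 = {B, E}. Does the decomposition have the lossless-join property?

Yes

Common attributes: S1 ∩ S2 = {E}.
Closure of {E}: E → B applies, adding B; B → D applies, adding D. So (E)⁺ = {B, D, E}.
This closure contains every attribute of S2, so S1 ∩ S2 → S2. The join is lossless.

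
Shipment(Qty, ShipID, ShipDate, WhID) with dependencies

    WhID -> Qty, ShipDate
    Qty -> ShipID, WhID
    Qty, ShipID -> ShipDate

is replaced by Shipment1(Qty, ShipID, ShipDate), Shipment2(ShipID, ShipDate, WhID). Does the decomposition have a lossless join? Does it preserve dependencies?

Lossless test: (ShipID, ShipDate)⁺ = {ShipID, ShipDate}, which is a superkey of neither fragment — lossy.
Dependency preservation: the restricted closure of {WhID} across the fragments never reaches {Qty, ShipDate}, so WhID → Qty, ShipDate cannot be enforced without a join — not preserved.

lossy and not dependency-preserving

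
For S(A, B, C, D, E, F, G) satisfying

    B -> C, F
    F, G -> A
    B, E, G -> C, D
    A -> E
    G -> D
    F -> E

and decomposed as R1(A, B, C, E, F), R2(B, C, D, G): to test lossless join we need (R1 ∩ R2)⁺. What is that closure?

R1 ∩ R2 = {B, C}.
B → C, F applies, adding F
F → E applies, adding E
Closure: {B, C, E, F}.

B, C, E, F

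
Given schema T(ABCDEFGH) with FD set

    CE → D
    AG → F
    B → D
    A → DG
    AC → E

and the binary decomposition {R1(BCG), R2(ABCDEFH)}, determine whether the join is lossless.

Common attributes: R1 ∩ R2 = {BC}.
Closure of {BC}: B → D applies, adding D. So (BC)⁺ = {BCD}.
The closure contains neither all of R1 = {BCG} nor all of R2 = {ABCDEFH}, so the common attributes are not a superkey of either fragment. The join is lossy.

No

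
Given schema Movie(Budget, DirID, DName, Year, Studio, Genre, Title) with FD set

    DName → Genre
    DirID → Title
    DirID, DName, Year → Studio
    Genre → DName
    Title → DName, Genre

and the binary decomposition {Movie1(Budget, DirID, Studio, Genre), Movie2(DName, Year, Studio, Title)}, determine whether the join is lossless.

No

Common attributes: Movie1 ∩ Movie2 = {Studio}.
No dependency enlarges {Studio}, so (Studio)⁺ = {Studio}.
The closure contains neither all of Movie1 = {Budget, DirID, Studio, Genre} nor all of Movie2 = {DName, Year, Studio, Title}, so the common attributes are not a superkey of either fragment. The join is lossy.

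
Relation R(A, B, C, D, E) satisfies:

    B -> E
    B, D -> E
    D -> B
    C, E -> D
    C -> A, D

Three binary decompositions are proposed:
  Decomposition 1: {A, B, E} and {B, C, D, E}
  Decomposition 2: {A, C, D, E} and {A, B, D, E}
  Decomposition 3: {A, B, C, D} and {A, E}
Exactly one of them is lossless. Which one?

Decomposition 1: common = {B, E}, closure = {B, E} → lossy.
Decomposition 2: common = {A, D, E}, closure = {A, B, D, E} → lossless.
Decomposition 3: common = {A}, closure = {A} → lossy.

Decomposition 2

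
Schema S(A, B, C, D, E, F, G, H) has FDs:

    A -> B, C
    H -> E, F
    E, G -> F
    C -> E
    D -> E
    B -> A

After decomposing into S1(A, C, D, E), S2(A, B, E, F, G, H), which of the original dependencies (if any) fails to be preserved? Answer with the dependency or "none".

A → B, C: restricted closure across fragments reaches B, C.
H → E, F lies within S2.
E, G → F lies within S2.
C → E lies within S1.
D → E lies within S1.
B → A lies within S2.
Every dependency is enforceable on the fragments, so the decomposition is dependency-preserving.

none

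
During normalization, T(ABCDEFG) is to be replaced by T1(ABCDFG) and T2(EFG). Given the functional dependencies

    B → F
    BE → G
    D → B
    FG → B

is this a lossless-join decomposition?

Common attributes: T1 ∩ T2 = {FG}.
Closure of {FG}: FG → B applies, adding B. So (FG)⁺ = {BFG}.
The closure contains neither all of T1 = {ABCDFG} nor all of T2 = {EFG}, so the common attributes are not a superkey of either fragment. The join is lossy.

No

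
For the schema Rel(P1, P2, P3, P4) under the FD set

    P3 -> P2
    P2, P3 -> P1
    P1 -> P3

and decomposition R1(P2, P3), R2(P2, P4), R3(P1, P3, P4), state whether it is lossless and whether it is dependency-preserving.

lossless and dependency-preserving

Lossless test (chase): Rows 1 and 3 agree on P3; apply P3→P2 and equate their P2 entries. Rows 1 and 3 agree on P2, P3; apply P2, P3→P1 and equate their P1 entries. Row 3 is now all distinguished symbols — the join is lossless.
Dependency preservation: P2, P3 → P1 is not contained in any single fragment, but the restricted closure of its left-hand side across the fragments still reaches the right-hand side; the remaining FDs each lie inside some fragment. All dependencies are preserved.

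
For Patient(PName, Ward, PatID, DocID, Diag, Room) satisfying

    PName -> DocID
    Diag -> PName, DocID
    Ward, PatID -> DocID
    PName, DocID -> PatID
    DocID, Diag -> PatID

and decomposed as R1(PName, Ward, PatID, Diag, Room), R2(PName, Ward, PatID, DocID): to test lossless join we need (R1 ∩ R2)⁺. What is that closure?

PName, Ward, PatID, DocID

R1 ∩ R2 = {PName, Ward, PatID}.
PName → DocID applies, adding DocID
Closure: {PName, Ward, PatID, DocID}.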